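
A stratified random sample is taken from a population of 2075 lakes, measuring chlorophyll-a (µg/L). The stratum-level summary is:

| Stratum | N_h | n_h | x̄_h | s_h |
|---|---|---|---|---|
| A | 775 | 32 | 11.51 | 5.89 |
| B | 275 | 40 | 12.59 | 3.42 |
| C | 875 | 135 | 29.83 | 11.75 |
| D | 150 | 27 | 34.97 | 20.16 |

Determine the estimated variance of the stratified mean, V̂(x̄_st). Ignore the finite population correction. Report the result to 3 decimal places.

V̂(x̄_st) = Σ W_h² s_h²/n_h, with W_h = N_h/N and N = 2075:
  stratum A: (775/2075)²·5.89²/32 = 0.151233
  stratum B: (275/2075)²·3.42²/40 = 0.00513596
  stratum C: (875/2075)²·11.75²/135 = 0.181854
  stratum D: (150/2075)²·20.16²/27 = 0.0786618
V̂(x̄_st) = 0.416885

V̂(x̄_st) ≈ 0.417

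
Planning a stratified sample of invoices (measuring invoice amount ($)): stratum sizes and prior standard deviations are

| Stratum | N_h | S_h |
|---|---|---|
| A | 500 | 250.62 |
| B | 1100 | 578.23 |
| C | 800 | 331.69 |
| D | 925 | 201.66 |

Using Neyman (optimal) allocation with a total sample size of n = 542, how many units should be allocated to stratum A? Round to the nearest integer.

Neyman allocation: n_h = n · N_h S_h / Σ N_i S_i, with n = 542.
  stratum A: N_h·S_h = 500·250.62 = 125310.00
  stratum B: N_h·S_h = 1100·578.23 = 636053.00
  stratum C: N_h·S_h = 800·331.69 = 265352.00
  stratum D: N_h·S_h = 925·201.66 = 186535.50
Σ N_h S_h = 1213250.50
n for stratum A = 542·125310.00/1213250.50 = 55.980 → 56

56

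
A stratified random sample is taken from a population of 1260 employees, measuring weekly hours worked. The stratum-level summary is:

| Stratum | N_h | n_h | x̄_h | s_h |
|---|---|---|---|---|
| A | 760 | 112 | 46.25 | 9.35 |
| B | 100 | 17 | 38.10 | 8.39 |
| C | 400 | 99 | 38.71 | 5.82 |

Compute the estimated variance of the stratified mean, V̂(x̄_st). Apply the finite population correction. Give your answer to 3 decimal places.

V̂(x̄_st) = Σ W_h² (1 − n_h/N_h) s_h²/n_h, with W_h = N_h/N and N = 1260:
  stratum A: (760/1260)²·(1 − 112/760)·9.35²/112 = 0.242132
  stratum B: (100/1260)²·(1 − 17/100)·8.39²/17 = 0.0216477
  stratum C: (400/1260)²·(1 − 99/400)·5.82²/99 = 0.0259475
V̂(x̄_st) = 0.289728

V̂(x̄_st) ≈ 0.290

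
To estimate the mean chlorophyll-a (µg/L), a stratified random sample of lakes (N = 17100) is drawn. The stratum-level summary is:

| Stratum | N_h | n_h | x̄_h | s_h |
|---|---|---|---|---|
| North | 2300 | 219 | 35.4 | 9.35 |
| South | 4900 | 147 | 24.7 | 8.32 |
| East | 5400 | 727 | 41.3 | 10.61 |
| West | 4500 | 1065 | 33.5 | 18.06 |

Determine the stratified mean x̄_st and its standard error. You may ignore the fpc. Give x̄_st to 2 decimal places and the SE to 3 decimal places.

x̄_st ≈ 33.70, SE ≈ 0.287

x̄_st = Σ W_h x̄_h = (2300·35.4 + 4900·24.7 + 5400·41.3 + 4500·33.5)/17100 = 33.69708
V̂(x̄_st) = Σ W_h² s_h²/n_h, with W_h = N_h/N and N = 17100:
  stratum North: (2300/17100)²·9.35²/219 = 0.00722175
  stratum South: (4900/17100)²·8.32²/147 = 0.038666
  stratum East: (5400/17100)²·10.61²/727 = 0.0154416
  stratum West: (4500/17100)²·18.06²/1065 = 0.0212089
V̂(x̄_st) = 0.0825383
SE(x̄_st) = √0.0825383 = 0.287295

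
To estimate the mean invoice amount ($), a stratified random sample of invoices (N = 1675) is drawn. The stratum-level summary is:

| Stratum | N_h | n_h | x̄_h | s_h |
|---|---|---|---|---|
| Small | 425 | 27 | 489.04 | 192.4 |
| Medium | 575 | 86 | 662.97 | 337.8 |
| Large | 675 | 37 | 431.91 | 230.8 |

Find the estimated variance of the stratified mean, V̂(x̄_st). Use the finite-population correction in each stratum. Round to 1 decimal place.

V̂(x̄_st) ≈ 436.6

V̂(x̄_st) = Σ W_h² (1 − n_h/N_h) s_h²/n_h, with W_h = N_h/N and N = 1675:
  stratum Small: (425/1675)²·(1 − 27/425)·192.4²/27 = 82.6587
  stratum Medium: (575/1675)²·(1 − 86/575)·337.8²/86 = 132.974
  stratum Large: (675/1675)²·(1 − 37/675)·230.8²/37 = 220.986
V̂(x̄_st) = 436.619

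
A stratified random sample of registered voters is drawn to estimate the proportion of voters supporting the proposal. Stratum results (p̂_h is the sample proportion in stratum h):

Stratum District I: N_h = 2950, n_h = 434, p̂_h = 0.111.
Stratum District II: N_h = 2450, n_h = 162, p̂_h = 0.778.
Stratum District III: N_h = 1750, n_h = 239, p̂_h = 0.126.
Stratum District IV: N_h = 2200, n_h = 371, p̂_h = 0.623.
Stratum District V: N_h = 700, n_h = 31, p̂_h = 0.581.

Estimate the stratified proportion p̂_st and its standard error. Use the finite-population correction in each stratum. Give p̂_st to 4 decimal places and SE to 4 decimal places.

p̂_st ≈ 0.4210, SE ≈ 0.0123

N = 10050; stratum weights W_h = N_h/N.
p̂_st = Σ W_h p̂_h = (2950·0.111 + 2450·0.778 + 1750·0.126 + 2200·0.623 + 700·0.581)/10050 = 0.42103
V̂(p̂_st) = Σ W_h² (1 − n_h/N_h) p̂_h(1−p̂_h)/(n_h−1):
  stratum District I: (2950/10050)²·(1 − 434/2950)·0.111·0.889/433 = 1.6747e-05
  stratum District II: (2450/10050)²·(1 − 162/2450)·0.778·0.222/161 = 5.95383e-05
  stratum District III: (1750/10050)²·(1 − 239/1750)·0.126·0.874/238 = 1.21137e-05
  stratum District IV: (2200/10050)²·(1 − 371/2200)·0.623·0.377/370 = 2.5289e-05
  stratum District V: (700/10050)²·(1 − 31/700)·0.581·0.419/30 = 3.76237e-05
V̂(p̂_st) = 0.000151312; SE = √V̂ = 0.0123009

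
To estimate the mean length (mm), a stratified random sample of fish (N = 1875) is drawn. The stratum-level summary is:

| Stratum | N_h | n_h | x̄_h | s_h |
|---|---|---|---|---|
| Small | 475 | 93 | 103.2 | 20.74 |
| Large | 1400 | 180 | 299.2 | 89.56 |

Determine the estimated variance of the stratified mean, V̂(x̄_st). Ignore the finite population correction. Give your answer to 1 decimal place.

V̂(x̄_st) = Σ W_h² s_h²/n_h, with W_h = N_h/N and N = 1875:
  stratum Small: (475/1875)²·20.74²/93 = 0.296838
  stratum Large: (1400/1875)²·89.56²/180 = 24.8433
V̂(x̄_st) = 25.1401

V̂(x̄_st) ≈ 25.1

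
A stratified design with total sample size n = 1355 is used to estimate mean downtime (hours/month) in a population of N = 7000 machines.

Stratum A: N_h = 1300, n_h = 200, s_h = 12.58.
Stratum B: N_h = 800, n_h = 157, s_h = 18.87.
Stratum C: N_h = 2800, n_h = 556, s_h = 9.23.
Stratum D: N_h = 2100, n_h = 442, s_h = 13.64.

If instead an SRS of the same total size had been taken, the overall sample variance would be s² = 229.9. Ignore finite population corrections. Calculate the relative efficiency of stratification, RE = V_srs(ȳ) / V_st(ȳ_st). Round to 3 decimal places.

RE ≈ 1.422

V̂(ȳ_st) = Σ W_h² s_h²/n_h, with W_h = N_h/N and N = 7000:
  stratum A: (1300/7000)²·12.58²/200 = 0.0272912
  stratum B: (800/7000)²·18.87²/157 = 0.0296229
  stratum C: (2800/7000)²·9.23²/556 = 0.0245159
  stratum D: (2100/7000)²·13.64²/442 = 0.0378834
V_st = 0.119313
V_srs = s²/n = 229.9/1355 = 0.169668
Relative efficiency = V_srs / V_st = 0.169668/0.119313 = 1.4220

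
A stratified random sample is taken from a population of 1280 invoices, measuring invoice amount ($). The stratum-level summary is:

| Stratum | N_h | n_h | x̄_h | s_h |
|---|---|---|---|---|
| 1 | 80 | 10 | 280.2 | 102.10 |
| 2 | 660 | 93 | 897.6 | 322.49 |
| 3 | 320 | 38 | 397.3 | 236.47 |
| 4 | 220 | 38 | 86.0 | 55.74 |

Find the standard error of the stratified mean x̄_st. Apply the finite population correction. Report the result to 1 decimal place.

SE(x̄_st) ≈ 18.5

V̂(x̄_st) = Σ W_h² (1 − n_h/N_h) s_h²/n_h, with W_h = N_h/N and N = 1280:
  stratum 1: (80/1280)²·(1 − 10/80)·102.10²/10 = 3.56303
  stratum 2: (660/1280)²·(1 − 93/660)·322.49²/93 = 255.421
  stratum 3: (320/1280)²·(1 − 38/320)·236.47²/38 = 81.049
  stratum 4: (220/1280)²·(1 − 38/220)·55.74²/38 = 1.99813
V̂(x̄_st) = 342.031
SE(x̄_st) = √342.031 = 18.4941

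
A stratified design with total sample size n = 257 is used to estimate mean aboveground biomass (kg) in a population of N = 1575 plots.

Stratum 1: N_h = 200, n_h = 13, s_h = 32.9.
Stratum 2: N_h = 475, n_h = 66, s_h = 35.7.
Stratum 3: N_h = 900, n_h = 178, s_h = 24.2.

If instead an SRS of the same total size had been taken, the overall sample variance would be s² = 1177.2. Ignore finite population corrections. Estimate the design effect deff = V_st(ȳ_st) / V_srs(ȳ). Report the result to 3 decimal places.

V̂(ȳ_st) = Σ W_h² s_h²/n_h, with W_h = N_h/N and N = 1575:
  stratum 1: (200/1575)²·32.9²/13 = 1.3426
  stratum 2: (475/1575)²·35.7²/66 = 1.75638
  stratum 3: (900/1575)²·24.2²/178 = 1.07432
V_st = 4.1733
V_srs = s²/n = 1177.2/257 = 4.58054
deff = V_st / V_srs = 4.1733/4.58054 = 0.9111

deff ≈ 0.911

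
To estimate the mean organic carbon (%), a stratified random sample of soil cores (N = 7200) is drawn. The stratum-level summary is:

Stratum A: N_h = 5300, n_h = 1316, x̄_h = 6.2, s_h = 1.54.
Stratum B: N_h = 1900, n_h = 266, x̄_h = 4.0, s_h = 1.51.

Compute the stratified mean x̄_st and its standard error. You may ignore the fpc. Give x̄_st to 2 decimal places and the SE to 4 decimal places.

x̄_st ≈ 5.62, SE ≈ 0.0397

x̄_st = Σ W_h x̄_h = (5300·6.2 + 1900·4.0)/7200 = 5.61944
V̂(x̄_st) = Σ W_h² s_h²/n_h, with W_h = N_h/N and N = 7200:
  stratum A: (5300/7200)²·1.54²/1316 = 0.0009765
  stratum B: (1900/7200)²·1.51²/266 = 0.000596918
V̂(x̄_st) = 0.00157342
SE(x̄_st) = √0.00157342 = 0.0396663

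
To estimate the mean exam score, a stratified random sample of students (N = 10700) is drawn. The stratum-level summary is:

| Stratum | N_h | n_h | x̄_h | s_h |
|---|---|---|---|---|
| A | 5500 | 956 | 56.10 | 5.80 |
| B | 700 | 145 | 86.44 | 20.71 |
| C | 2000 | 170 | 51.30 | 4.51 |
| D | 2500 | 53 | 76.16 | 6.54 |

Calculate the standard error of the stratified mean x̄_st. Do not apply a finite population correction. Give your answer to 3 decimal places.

V̂(x̄_st) = Σ W_h² s_h²/n_h, with W_h = N_h/N and N = 10700:
  stratum A: (5500/10700)²·5.80²/956 = 0.00929728
  stratum B: (700/10700)²·20.71²/145 = 0.0126596
  stratum C: (2000/10700)²·4.51²/170 = 0.0041802
  stratum D: (2500/10700)²·6.54²/53 = 0.0440547
V̂(x̄_st) = 0.0701918
SE(x̄_st) = √0.0701918 = 0.264937

SE(x̄_st) ≈ 0.265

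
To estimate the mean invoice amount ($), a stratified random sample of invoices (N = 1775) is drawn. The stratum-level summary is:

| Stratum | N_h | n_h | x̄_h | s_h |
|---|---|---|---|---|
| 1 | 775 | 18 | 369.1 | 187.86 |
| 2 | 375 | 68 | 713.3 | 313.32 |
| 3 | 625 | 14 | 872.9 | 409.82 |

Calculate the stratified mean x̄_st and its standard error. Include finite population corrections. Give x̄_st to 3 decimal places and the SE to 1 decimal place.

x̄_st ≈ 619.213, SE ≈ 43.3

x̄_st = Σ W_h x̄_h = (775·369.1 + 375·713.3 + 625·872.9)/1775 = 619.21268
V̂(x̄_st) = Σ W_h² (1 − n_h/N_h) s_h²/n_h, with W_h = N_h/N and N = 1775:
  stratum 1: (775/1775)²·(1 − 18/775)·187.86²/18 = 365.088
  stratum 2: (375/1775)²·(1 − 68/375)·313.32²/68 = 52.7522
  stratum 3: (625/1775)²·(1 − 14/625)·409.82²/14 = 1454.06
V̂(x̄_st) = 1871.9
SE(x̄_st) = √1871.9 = 43.2655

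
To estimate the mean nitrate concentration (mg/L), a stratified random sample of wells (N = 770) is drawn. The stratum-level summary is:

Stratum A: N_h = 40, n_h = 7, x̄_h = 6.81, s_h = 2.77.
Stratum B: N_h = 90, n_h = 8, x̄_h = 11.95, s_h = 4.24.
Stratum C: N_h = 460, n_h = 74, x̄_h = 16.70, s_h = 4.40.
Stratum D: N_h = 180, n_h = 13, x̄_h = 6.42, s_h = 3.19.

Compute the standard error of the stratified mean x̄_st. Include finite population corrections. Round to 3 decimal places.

V̂(x̄_st) = Σ W_h² (1 − n_h/N_h) s_h²/n_h, with W_h = N_h/N and N = 770:
  stratum A: (40/770)²·(1 − 7/40)·2.77²/7 = 0.00244036
  stratum B: (90/770)²·(1 − 8/90)·4.24²/8 = 0.0279716
  stratum C: (460/770)²·(1 − 74/460)·4.40²/74 = 0.0783497
  stratum D: (180/770)²·(1 − 13/180)·3.19²/13 = 0.0396868
V̂(x̄_st) = 0.148448
SE(x̄_st) = √0.148448 = 0.38529

SE(x̄_st) ≈ 0.385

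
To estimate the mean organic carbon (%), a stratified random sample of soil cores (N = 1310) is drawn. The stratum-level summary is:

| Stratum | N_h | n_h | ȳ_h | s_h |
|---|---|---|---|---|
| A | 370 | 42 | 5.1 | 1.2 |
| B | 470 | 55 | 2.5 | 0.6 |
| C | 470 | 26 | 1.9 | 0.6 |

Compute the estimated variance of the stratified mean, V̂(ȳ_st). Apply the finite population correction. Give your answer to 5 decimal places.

V̂(ȳ_st) ≈ 0.00485

V̂(ȳ_st) = Σ W_h² (1 − n_h/N_h) s_h²/n_h, with W_h = N_h/N and N = 1310:
  stratum A: (370/1310)²·(1 − 42/370)·1.2²/42 = 0.00242463
  stratum B: (470/1310)²·(1 − 55/470)·0.6²/55 = 0.000743949
  stratum C: (470/1310)²·(1 − 26/470)·0.6²/26 = 0.00168371
V̂(ȳ_st) = 0.00485229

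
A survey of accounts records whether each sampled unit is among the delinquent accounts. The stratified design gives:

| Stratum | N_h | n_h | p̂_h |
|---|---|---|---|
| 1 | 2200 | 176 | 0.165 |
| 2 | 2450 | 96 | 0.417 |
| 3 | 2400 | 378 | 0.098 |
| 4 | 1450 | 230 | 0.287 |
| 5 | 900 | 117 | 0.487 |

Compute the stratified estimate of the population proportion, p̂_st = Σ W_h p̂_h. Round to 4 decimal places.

N = 9400; stratum weights W_h = N_h/N.
p̂_st = Σ W_h p̂_h = (2200·0.165 + 2450·0.417 + 2400·0.098 + 1450·0.287 + 900·0.487)/9400 = 0.26322

p̂_st ≈ 0.2632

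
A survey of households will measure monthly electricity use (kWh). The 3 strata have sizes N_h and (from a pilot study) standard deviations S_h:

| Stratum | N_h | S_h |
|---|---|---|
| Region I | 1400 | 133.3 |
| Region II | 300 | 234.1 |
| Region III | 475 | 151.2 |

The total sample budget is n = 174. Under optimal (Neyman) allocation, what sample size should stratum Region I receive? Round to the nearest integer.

99

Neyman allocation: n_h = n · N_h S_h / Σ N_i S_i, with n = 174.
  stratum Region I: N_h·S_h = 1400·133.3 = 186620.00
  stratum Region II: N_h·S_h = 300·234.1 = 70230.00
  stratum Region III: N_h·S_h = 475·151.2 = 71820.00
Σ N_h S_h = 328670.00
n for stratum Region I = 174·186620.00/328670.00 = 98.798 → 99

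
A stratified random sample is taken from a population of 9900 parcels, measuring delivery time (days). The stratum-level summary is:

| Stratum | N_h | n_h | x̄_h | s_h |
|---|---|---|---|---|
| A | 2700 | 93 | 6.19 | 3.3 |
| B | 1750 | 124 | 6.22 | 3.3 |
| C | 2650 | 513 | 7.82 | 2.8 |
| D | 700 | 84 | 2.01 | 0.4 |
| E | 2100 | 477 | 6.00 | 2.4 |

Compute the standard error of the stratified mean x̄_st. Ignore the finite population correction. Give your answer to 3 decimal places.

SE(x̄_st) ≈ 0.114

V̂(x̄_st) = Σ W_h² s_h²/n_h, with W_h = N_h/N and N = 9900:
  stratum A: (2700/9900)²·3.3²/93 = 0.00870968
  stratum B: (1750/9900)²·3.3²/124 = 0.00274418
  stratum C: (2650/9900)²·2.8²/513 = 0.00109501
  stratum D: (700/9900)²·0.4²/84 = 9.52284e-06
  stratum E: (2100/9900)²·2.4²/477 = 0.000543341
V̂(x̄_st) = 0.0131017
SE(x̄_st) = √0.0131017 = 0.114463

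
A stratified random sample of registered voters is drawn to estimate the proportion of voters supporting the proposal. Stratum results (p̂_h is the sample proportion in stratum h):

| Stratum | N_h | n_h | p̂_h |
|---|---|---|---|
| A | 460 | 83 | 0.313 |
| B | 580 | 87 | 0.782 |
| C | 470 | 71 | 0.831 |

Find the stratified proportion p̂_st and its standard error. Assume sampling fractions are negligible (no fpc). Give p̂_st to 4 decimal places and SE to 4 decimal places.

N = 1510; stratum weights W_h = N_h/N.
p̂_st = Σ W_h p̂_h = (460·0.313 + 580·0.782 + 470·0.831)/1510 = 0.65438
V̂(p̂_st) = Σ W_h² p̂_h(1−p̂_h)/(n_h−1):
  stratum A: (460/1510)²·0.313·0.687/82 = 0.00024336
  stratum B: (580/1510)²·0.782·0.218/86 = 0.00029246
  stratum C: (470/1510)²·0.831·0.169/70 = 0.000194371
V̂(p̂_st) = 0.000730191; SE = √V̂ = 0.027022

p̂_st ≈ 0.6544, SE ≈ 0.0270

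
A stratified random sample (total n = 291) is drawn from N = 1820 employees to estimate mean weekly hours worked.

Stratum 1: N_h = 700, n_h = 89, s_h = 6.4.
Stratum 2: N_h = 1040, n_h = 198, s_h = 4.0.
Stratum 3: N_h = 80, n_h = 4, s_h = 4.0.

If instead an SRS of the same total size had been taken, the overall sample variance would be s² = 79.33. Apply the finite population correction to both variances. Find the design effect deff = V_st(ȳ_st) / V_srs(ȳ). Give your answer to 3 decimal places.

V̂(ȳ_st) = Σ W_h² (1 − n_h/N_h) s_h²/n_h, with W_h = N_h/N and N = 1820:
  stratum 1: (700/1820)²·(1 − 89/700)·6.4²/89 = 0.0594246
  stratum 2: (1040/1820)²·(1 − 198/1040)·4.0²/198 = 0.0213628
  stratum 3: (80/1820)²·(1 − 4/80)·4.0²/4 = 0.00734211
V_st = 0.0881295
V_srs = (1 − 291/1820)·79.33/291 = 0.229024
deff = V_st / V_srs = 0.0881295/0.229024 = 0.3848

deff ≈ 0.385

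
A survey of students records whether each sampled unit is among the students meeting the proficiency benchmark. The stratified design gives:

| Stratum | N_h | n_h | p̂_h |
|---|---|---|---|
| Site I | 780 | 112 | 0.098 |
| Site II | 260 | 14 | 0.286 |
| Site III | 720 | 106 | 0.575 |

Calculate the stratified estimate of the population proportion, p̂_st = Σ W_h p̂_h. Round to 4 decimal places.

N = 1760; stratum weights W_h = N_h/N.
p̂_st = Σ W_h p̂_h = (780·0.098 + 260·0.286 + 720·0.575)/1760 = 0.32091

p̂_st ≈ 0.3209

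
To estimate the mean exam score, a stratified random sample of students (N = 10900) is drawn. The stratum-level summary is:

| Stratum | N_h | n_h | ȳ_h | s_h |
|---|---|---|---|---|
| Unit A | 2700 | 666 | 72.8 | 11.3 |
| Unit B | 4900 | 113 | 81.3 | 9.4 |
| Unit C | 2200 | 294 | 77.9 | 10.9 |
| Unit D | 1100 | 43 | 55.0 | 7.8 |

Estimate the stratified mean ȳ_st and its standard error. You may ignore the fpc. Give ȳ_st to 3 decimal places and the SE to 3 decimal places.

ȳ_st = Σ W_h ȳ_h = (2700·72.8 + 4900·81.3 + 2200·77.9 + 1100·55.0)/10900 = 75.85413
V̂(ȳ_st) = Σ W_h² s_h²/n_h, with W_h = N_h/N and N = 10900:
  stratum Unit A: (2700/10900)²·11.3²/666 = 0.0117641
  stratum Unit B: (4900/10900)²·9.4²/113 = 0.158022
  stratum Unit C: (2200/10900)²·10.9²/294 = 0.0164626
  stratum Unit D: (1100/10900)²·7.8²/43 = 0.0144096
V̂(ȳ_st) = 0.200658
SE(ȳ_st) = √0.200658 = 0.447949

ȳ_st ≈ 75.854, SE ≈ 0.448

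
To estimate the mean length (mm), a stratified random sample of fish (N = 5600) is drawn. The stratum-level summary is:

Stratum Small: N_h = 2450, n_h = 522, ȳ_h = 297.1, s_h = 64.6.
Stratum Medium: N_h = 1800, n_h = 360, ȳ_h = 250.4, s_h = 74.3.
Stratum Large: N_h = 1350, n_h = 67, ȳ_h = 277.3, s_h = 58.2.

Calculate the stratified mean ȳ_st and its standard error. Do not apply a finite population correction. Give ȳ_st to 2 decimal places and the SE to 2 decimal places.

ȳ_st = Σ W_h ȳ_h = (2450·297.1 + 1800·250.4 + 1350·277.3)/5600 = 277.31607
V̂(ȳ_st) = Σ W_h² s_h²/n_h, with W_h = N_h/N and N = 5600:
  stratum Small: (2450/5600)²·64.6²/522 = 1.53021
  stratum Medium: (1800/5600)²·74.3²/360 = 1.58432
  stratum Large: (1350/5600)²·58.2²/67 = 2.93807
V̂(ȳ_st) = 6.05261
SE(ȳ_st) = √6.05261 = 2.4602

ȳ_st ≈ 277.32, SE ≈ 2.46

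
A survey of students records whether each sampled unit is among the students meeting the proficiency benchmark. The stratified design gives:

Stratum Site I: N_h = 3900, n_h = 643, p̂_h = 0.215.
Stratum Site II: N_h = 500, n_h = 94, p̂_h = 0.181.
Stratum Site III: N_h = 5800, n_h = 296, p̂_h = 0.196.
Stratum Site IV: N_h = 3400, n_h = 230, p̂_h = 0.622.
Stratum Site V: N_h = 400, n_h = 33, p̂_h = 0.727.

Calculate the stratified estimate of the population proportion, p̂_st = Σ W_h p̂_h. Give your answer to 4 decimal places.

p̂_st ≈ 0.3194

N = 14000; stratum weights W_h = N_h/N.
p̂_st = Σ W_h p̂_h = (3900·0.215 + 500·0.181 + 5800·0.196 + 3400·0.622 + 400·0.727)/14000 = 0.31939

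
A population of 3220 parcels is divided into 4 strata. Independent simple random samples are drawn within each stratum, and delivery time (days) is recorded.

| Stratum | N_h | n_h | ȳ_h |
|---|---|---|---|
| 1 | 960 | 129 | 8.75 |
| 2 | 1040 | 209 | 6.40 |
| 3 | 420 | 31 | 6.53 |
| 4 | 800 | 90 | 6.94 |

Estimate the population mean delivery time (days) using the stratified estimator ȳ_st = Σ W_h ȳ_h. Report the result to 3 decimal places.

ȳ_st ≈ 7.252

N = Σ N_h = 3220. Stratum weights W_h = N_h/N.
ȳ_st = (960·8.75 + 1040·6.40 + 420·6.53 + 800·6.94) / 3220 = 7.25174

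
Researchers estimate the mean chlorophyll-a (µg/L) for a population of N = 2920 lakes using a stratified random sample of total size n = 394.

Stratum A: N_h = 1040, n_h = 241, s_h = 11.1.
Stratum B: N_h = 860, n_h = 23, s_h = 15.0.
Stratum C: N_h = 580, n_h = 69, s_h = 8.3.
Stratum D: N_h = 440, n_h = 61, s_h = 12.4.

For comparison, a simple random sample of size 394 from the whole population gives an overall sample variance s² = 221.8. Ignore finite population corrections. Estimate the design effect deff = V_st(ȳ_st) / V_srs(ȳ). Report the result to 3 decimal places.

V̂(ȳ_st) = Σ W_h² s_h²/n_h, with W_h = N_h/N and N = 2920:
  stratum A: (1040/2920)²·11.1²/241 = 0.064853
  stratum B: (860/2920)²·15.0²/23 = 0.848566
  stratum C: (580/2920)²·8.3²/69 = 0.039391
  stratum D: (440/2920)²·12.4²/61 = 0.0572339
V_st = 1.01004
V_srs = s²/n = 221.8/394 = 0.562944
deff = V_st / V_srs = 1.01004/0.562944 = 1.7942

deff ≈ 1.794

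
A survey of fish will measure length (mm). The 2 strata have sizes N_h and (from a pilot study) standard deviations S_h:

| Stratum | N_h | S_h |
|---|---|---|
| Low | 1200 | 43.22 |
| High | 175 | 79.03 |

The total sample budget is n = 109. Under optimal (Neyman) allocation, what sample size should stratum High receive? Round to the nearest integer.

Neyman allocation: n_h = n · N_h S_h / Σ N_i S_i, with n = 109.
  stratum Low: N_h·S_h = 1200·43.22 = 51864.00
  stratum High: N_h·S_h = 175·79.03 = 13830.25
Σ N_h S_h = 65694.25
n for stratum High = 109·13830.25/65694.25 = 22.947 → 23

23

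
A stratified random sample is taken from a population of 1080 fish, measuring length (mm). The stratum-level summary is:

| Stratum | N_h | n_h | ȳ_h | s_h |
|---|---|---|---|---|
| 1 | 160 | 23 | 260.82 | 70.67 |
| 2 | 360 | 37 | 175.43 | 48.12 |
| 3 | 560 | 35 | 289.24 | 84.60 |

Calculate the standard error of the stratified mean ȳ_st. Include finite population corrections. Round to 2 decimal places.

SE(ȳ_st) ≈ 7.87

V̂(ȳ_st) = Σ W_h² (1 − n_h/N_h) s_h²/n_h, with W_h = N_h/N and N = 1080:
  stratum 1: (160/1080)²·(1 − 23/160)·70.67²/23 = 4.08071
  stratum 2: (360/1080)²·(1 − 37/360)·48.12²/37 = 6.23889
  stratum 3: (560/1080)²·(1 − 35/560)·84.60²/35 = 51.5433
V̂(ȳ_st) = 61.8629
SE(ȳ_st) = √61.8629 = 7.8653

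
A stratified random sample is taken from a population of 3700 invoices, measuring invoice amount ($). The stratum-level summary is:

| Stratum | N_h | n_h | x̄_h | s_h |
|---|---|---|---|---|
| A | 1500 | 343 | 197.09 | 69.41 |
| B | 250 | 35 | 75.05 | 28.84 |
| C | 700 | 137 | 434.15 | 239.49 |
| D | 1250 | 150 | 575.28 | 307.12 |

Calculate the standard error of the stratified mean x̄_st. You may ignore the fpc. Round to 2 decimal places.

V̂(x̄_st) = Σ W_h² s_h²/n_h, with W_h = N_h/N and N = 3700:
  stratum A: (1500/3700)²·69.41²/343 = 2.3085
  stratum B: (250/3700)²·28.84²/35 = 0.108492
  stratum C: (700/3700)²·239.49²/137 = 14.9847
  stratum D: (1250/3700)²·307.12²/150 = 71.7698
V̂(x̄_st) = 89.1714
SE(x̄_st) = √89.1714 = 9.44306

SE(x̄_st) ≈ 9.44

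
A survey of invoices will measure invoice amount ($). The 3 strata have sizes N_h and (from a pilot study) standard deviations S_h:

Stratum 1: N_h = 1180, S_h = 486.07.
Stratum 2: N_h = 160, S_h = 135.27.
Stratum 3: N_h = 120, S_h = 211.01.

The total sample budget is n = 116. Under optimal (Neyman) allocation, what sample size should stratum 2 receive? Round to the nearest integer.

4

Neyman allocation: n_h = n · N_h S_h / Σ N_i S_i, with n = 116.
  stratum 1: N_h·S_h = 1180·486.07 = 573562.60
  stratum 2: N_h·S_h = 160·135.27 = 21643.20
  stratum 3: N_h·S_h = 120·211.01 = 25321.20
Σ N_h S_h = 620527.00
n for stratum 2 = 116·21643.20/620527.00 = 4.046 → 4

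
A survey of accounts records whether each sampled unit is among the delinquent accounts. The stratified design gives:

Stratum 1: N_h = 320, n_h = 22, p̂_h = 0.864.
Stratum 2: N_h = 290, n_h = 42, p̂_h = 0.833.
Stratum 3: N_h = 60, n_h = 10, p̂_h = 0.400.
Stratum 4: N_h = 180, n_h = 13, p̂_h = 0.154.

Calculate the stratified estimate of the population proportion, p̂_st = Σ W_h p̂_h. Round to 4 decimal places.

p̂_st ≈ 0.6703

N = 850; stratum weights W_h = N_h/N.
p̂_st = Σ W_h p̂_h = (320·0.864 + 290·0.833 + 60·0.400 + 180·0.154)/850 = 0.67032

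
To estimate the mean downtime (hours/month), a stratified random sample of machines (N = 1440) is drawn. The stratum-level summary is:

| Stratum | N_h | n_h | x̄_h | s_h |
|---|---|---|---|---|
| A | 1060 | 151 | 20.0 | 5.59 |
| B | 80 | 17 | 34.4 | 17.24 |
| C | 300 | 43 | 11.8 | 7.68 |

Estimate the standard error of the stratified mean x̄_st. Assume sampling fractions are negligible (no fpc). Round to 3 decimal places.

SE(x̄_st) ≈ 0.475

V̂(x̄_st) = Σ W_h² s_h²/n_h, with W_h = N_h/N and N = 1440:
  stratum A: (1060/1440)²·5.59²/151 = 0.112133
  stratum B: (80/1440)²·17.24²/17 = 0.0539611
  stratum C: (300/1440)²·7.68²/43 = 0.0595349
V̂(x̄_st) = 0.225629
SE(x̄_st) = √0.225629 = 0.475004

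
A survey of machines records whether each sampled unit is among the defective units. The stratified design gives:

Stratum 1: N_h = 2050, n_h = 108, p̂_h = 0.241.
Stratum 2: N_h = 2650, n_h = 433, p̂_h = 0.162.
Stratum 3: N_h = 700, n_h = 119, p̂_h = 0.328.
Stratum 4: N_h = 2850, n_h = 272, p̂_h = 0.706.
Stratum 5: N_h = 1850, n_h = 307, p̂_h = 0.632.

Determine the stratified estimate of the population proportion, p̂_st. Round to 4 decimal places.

N = 10100; stratum weights W_h = N_h/N.
p̂_st = Σ W_h p̂_h = (2050·0.241 + 2650·0.162 + 700·0.328 + 2850·0.706 + 1850·0.632)/10100 = 0.42913

p̂_st ≈ 0.4291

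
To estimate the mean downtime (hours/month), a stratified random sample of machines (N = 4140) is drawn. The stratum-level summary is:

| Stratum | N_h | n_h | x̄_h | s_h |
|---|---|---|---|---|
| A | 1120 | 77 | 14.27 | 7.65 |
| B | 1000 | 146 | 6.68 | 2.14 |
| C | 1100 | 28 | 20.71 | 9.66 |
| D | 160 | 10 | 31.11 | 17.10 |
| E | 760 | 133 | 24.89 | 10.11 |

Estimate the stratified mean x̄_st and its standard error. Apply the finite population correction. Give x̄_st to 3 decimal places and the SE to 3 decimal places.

x̄_st = Σ W_h x̄_h = (1120·14.27 + 1000·6.68 + 1100·20.71 + 160·31.11 + 760·24.89)/4140 = 16.74816
V̂(x̄_st) = Σ W_h² (1 − n_h/N_h) s_h²/n_h, with W_h = N_h/N and N = 4140:
  stratum A: (1120/4140)²·(1 − 77/1120)·7.65²/77 = 0.0518005
  stratum B: (1000/4140)²·(1 − 146/1000)·2.14²/146 = 0.0015629
  stratum C: (1100/4140)²·(1 − 28/1100)·9.66²/28 = 0.229289
  stratum D: (160/4140)²·(1 − 10/160)·17.10²/10 = 0.0409452
  stratum E: (760/4140)²·(1 − 133/760)·10.11²/133 = 0.0213664
V̂(x̄_st) = 0.344964
SE(x̄_st) = √0.344964 = 0.587336

x̄_st ≈ 16.748, SE ≈ 0.587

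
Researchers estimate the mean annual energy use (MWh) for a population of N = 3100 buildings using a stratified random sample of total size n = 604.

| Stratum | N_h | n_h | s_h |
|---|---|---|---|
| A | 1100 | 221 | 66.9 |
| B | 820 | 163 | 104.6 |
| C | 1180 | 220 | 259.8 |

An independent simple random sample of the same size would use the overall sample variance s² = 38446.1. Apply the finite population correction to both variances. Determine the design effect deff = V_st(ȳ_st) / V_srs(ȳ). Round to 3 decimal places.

deff ≈ 0.819

V̂(ȳ_st) = Σ W_h² (1 − n_h/N_h) s_h²/n_h, with W_h = N_h/N and N = 3100:
  stratum A: (1100/3100)²·(1 − 221/1100)·66.9²/221 = 2.0376
  stratum B: (820/3100)²·(1 − 163/820)·104.6²/163 = 3.76298
  stratum C: (1180/3100)²·(1 − 220/1180)·259.8²/220 = 36.1647
V_st = 41.9653
V_srs = (1 − 604/3100)·38446.1/604 = 51.2505
deff = V_st / V_srs = 41.9653/51.2505 = 0.8188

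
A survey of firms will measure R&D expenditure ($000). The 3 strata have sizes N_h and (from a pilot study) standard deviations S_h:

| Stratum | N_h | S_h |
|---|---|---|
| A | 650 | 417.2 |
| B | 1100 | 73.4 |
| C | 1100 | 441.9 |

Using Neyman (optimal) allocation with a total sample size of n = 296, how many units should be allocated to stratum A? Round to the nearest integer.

96

Neyman allocation: n_h = n · N_h S_h / Σ N_i S_i, with n = 296.
  stratum A: N_h·S_h = 650·417.2 = 271180.00
  stratum B: N_h·S_h = 1100·73.4 = 80740.00
  stratum C: N_h·S_h = 1100·441.9 = 486090.00
Σ N_h S_h = 838010.00
n for stratum A = 296·271180.00/838010.00 = 95.786 → 96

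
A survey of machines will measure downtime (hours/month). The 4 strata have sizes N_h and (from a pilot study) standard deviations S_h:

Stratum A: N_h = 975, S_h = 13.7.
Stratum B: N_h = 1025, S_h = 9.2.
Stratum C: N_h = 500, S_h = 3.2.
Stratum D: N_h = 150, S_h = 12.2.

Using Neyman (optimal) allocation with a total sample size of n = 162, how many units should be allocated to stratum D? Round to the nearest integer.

11

Neyman allocation: n_h = n · N_h S_h / Σ N_i S_i, with n = 162.
  stratum A: N_h·S_h = 975·13.7 = 13357.50
  stratum B: N_h·S_h = 1025·9.2 = 9430.00
  stratum C: N_h·S_h = 500·3.2 = 1600.00
  stratum D: N_h·S_h = 150·12.2 = 1830.00
Σ N_h S_h = 26217.50
n for stratum D = 162·1830.00/26217.50 = 11.308 → 11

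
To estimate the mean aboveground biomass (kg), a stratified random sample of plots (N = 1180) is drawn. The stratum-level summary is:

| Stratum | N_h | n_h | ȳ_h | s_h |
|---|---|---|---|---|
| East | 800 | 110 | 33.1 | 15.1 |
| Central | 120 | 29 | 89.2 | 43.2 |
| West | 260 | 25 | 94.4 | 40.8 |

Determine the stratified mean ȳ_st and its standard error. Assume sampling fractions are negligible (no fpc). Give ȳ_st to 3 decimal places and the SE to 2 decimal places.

ȳ_st ≈ 52.312, SE ≈ 2.20

ȳ_st = Σ W_h ȳ_h = (800·33.1 + 120·89.2 + 260·94.4)/1180 = 52.31186
V̂(ȳ_st) = Σ W_h² s_h²/n_h, with W_h = N_h/N and N = 1180:
  stratum East: (800/1180)²·15.1²/110 = 0.952746
  stratum Central: (120/1180)²·43.2²/29 = 0.665531
  stratum West: (260/1180)²·40.8²/25 = 3.23268
V̂(ȳ_st) = 4.85096
SE(ȳ_st) = √4.85096 = 2.20249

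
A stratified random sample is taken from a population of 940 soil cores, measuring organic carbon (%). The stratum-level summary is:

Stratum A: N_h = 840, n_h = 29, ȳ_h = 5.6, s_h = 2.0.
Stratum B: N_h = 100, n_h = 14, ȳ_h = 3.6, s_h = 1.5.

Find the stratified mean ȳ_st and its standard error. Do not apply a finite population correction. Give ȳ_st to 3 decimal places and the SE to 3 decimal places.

ȳ_st ≈ 5.387, SE ≈ 0.335

ȳ_st = Σ W_h ȳ_h = (840·5.6 + 100·3.6)/940 = 5.38723
V̂(ȳ_st) = Σ W_h² s_h²/n_h, with W_h = N_h/N and N = 940:
  stratum A: (840/940)²·2.0²/29 = 0.110145
  stratum B: (100/940)²·1.5²/14 = 0.00181886
V̂(ȳ_st) = 0.111964
SE(ȳ_st) = √0.111964 = 0.33461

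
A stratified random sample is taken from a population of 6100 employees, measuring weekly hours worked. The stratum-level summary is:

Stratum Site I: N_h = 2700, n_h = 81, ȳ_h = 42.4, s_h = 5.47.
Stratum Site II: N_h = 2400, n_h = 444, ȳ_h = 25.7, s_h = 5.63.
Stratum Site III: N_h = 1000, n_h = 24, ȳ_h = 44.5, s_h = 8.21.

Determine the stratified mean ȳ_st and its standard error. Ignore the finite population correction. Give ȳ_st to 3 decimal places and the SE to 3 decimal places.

ȳ_st ≈ 36.174, SE ≈ 0.399

ȳ_st = Σ W_h ȳ_h = (2700·42.4 + 2400·25.7 + 1000·44.5)/6100 = 36.17377
V̂(ȳ_st) = Σ W_h² s_h²/n_h, with W_h = N_h/N and N = 6100:
  stratum Site I: (2700/6100)²·5.47²/81 = 0.0723698
  stratum Site II: (2400/6100)²·5.63²/444 = 0.0110509
  stratum Site III: (1000/6100)²·8.21²/24 = 0.0754771
V̂(ȳ_st) = 0.158898
SE(ȳ_st) = √0.158898 = 0.39862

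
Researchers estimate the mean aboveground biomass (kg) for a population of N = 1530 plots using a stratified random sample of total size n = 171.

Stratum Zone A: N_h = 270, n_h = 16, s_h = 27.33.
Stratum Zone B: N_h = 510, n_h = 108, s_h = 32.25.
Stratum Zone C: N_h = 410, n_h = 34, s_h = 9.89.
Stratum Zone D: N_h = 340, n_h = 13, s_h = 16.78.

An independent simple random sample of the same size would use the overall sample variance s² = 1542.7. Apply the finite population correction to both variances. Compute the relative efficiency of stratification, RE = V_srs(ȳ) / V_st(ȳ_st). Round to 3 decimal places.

V̂(ȳ_st) = Σ W_h² (1 − n_h/N_h) s_h²/n_h, with W_h = N_h/N and N = 1530:
  stratum Zone A: (270/1530)²·(1 − 16/270)·27.33²/16 = 1.36765
  stratum Zone B: (510/1530)²·(1 − 108/510)·32.25²/108 = 0.84343
  stratum Zone C: (410/1530)²·(1 − 34/410)·9.89²/34 = 0.189453
  stratum Zone D: (340/1530)²·(1 − 13/340)·16.78²/13 = 1.02869
V_st = 3.42922
V_srs = (1 − 171/1530)·1542.7/171 = 8.01334
Relative efficiency = V_srs / V_st = 8.01334/3.42922 = 2.3368

RE ≈ 2.337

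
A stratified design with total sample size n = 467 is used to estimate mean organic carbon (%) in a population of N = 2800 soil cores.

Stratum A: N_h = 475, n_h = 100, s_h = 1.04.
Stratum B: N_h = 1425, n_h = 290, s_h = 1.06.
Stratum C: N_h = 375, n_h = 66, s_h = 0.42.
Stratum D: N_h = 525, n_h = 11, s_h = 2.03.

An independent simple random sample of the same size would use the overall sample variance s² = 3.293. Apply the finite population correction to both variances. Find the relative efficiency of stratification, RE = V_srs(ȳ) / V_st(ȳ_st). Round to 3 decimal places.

V̂(ȳ_st) = Σ W_h² (1 − n_h/N_h) s_h²/n_h, with W_h = N_h/N and N = 2800:
  stratum A: (475/2800)²·(1 − 100/475)·1.04²/100 = 0.00024574
  stratum B: (1425/2800)²·(1 − 290/1425)·1.06²/290 = 0.000799297
  stratum C: (375/2800)²·(1 − 66/375)·0.42²/66 = 3.95028e-05
  stratum D: (525/2800)²·(1 − 11/525)·2.03²/11 = 0.0128945
V_st = 0.0139791
V_srs = (1 − 467/2800)·3.293/467 = 0.00587532
Relative efficiency = V_srs / V_st = 0.00587532/0.0139791 = 0.4203

RE ≈ 0.420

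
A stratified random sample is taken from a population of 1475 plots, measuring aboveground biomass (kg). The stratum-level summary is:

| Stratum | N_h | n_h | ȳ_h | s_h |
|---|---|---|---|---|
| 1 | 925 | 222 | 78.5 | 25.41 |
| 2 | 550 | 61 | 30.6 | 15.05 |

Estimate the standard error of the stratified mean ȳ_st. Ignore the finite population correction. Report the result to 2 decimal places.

V̂(ȳ_st) = Σ W_h² s_h²/n_h, with W_h = N_h/N and N = 1475:
  stratum 1: (925/1475)²·25.41²/222 = 1.14381
  stratum 2: (550/1475)²·15.05²/61 = 0.516279
V̂(ȳ_st) = 1.66009
SE(ȳ_st) = √1.66009 = 1.28845

SE(ȳ_st) ≈ 1.29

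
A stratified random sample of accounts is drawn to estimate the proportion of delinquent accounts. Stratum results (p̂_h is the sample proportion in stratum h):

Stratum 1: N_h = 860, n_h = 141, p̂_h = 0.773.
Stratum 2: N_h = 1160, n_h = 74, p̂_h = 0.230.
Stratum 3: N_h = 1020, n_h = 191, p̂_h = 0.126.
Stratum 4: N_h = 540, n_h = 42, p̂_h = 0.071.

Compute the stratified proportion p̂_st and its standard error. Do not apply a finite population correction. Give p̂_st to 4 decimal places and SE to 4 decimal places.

p̂_st ≈ 0.3068, SE ≈ 0.0203

N = 3580; stratum weights W_h = N_h/N.
p̂_st = Σ W_h p̂_h = (860·0.773 + 1160·0.230 + 1020·0.126 + 540·0.071)/3580 = 0.30683
V̂(p̂_st) = Σ W_h² p̂_h(1−p̂_h)/(n_h−1):
  stratum 1: (860/3580)²·0.773·0.227/140 = 7.23283e-05
  stratum 2: (1160/3580)²·0.230·0.770/73 = 0.00025471
  stratum 3: (1020/3580)²·0.126·0.874/190 = 4.70503e-05
  stratum 4: (540/3580)²·0.071·0.929/41 = 3.66026e-05
V̂(p̂_st) = 0.000410691; SE = √V̂ = 0.0202655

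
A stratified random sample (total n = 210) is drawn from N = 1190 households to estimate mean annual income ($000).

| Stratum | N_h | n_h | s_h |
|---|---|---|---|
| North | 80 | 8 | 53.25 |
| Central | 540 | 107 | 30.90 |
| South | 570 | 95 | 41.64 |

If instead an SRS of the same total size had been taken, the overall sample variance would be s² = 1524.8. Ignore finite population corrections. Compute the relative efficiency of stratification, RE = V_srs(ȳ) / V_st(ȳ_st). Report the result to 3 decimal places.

V̂(ȳ_st) = Σ W_h² s_h²/n_h, with W_h = N_h/N and N = 1190:
  stratum North: (80/1190)²·53.25²/8 = 1.6019
  stratum Central: (540/1190)²·30.90²/107 = 1.8375
  stratum South: (570/1190)²·41.64²/95 = 4.18749
V_st = 7.62689
V_srs = s²/n = 1524.8/210 = 7.26095
Relative efficiency = V_srs / V_st = 7.26095/7.62689 = 0.9520

RE ≈ 0.952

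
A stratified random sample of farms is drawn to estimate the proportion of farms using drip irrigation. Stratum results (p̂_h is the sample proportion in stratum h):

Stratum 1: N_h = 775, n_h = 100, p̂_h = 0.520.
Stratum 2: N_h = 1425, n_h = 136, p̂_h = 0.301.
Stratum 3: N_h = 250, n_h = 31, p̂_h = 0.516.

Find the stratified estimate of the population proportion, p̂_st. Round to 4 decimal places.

N = 2450; stratum weights W_h = N_h/N.
p̂_st = Σ W_h p̂_h = (775·0.520 + 1425·0.301 + 250·0.516)/2450 = 0.39221

p̂_st ≈ 0.3922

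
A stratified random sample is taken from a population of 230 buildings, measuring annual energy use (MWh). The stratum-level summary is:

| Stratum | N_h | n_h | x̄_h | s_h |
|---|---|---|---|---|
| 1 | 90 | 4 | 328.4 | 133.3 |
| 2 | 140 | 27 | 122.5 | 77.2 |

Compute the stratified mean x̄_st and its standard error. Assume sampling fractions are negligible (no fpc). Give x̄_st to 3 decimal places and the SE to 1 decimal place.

x̄_st ≈ 203.070, SE ≈ 27.6

x̄_st = Σ W_h x̄_h = (90·328.4 + 140·122.5)/230 = 203.06957
V̂(x̄_st) = Σ W_h² s_h²/n_h, with W_h = N_h/N and N = 230:
  stratum 1: (90/230)²·133.3²/4 = 680.189
  stratum 2: (140/230)²·77.2²/27 = 81.7845
V̂(x̄_st) = 761.974
SE(x̄_st) = √761.974 = 27.6039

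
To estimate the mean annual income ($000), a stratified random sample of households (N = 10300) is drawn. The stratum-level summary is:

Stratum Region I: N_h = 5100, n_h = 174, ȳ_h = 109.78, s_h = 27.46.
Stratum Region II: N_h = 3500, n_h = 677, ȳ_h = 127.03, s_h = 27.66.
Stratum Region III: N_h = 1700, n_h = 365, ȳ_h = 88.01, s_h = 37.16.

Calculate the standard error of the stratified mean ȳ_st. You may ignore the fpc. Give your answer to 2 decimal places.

SE(ȳ_st) ≈ 1.14

V̂(ȳ_st) = Σ W_h² s_h²/n_h, with W_h = N_h/N and N = 10300:
  stratum Region I: (5100/10300)²·27.46²/174 = 1.06247
  stratum Region II: (3500/10300)²·27.66²/677 = 0.13049
  stratum Region III: (1700/10300)²·37.16²/365 = 0.103058
V̂(ȳ_st) = 1.29602
SE(ȳ_st) = √1.29602 = 1.13843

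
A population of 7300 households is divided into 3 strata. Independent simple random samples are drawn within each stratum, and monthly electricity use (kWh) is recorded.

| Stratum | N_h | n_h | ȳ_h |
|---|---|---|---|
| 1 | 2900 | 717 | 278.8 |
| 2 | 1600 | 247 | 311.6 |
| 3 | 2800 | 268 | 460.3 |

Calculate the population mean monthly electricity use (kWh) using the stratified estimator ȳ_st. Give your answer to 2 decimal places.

N = Σ N_h = 7300. Stratum weights W_h = N_h/N.
ȳ_st = (2900·278.8 + 1600·311.6 + 2800·460.3) / 7300 = 355.6055

ȳ_st ≈ 355.61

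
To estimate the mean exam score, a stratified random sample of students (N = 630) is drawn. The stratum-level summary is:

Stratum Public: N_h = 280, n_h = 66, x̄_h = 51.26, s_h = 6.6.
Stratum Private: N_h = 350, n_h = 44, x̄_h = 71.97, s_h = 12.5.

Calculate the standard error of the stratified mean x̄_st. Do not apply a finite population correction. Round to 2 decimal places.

V̂(x̄_st) = Σ W_h² s_h²/n_h, with W_h = N_h/N and N = 630:
  stratum Public: (280/630)²·6.6²/66 = 0.13037
  stratum Private: (350/630)²·12.5²/44 = 1.09603
V̂(x̄_st) = 1.2264
SE(x̄_st) = √1.2264 = 1.10743

SE(x̄_st) ≈ 1.11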